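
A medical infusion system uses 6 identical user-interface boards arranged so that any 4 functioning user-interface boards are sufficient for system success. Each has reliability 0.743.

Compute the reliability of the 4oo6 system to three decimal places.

0.819

R = Σ_{i=4}^{6} C(6,i) p^i (1−p)^{6−i} with p = 0.743
C(6,4)·0.743^4·0.257^2 = 0.30193
C(6,5)·0.743^5·0.257^1 = 0.34916
C(6,6)·0.743^6·0.257^0 = 0.16824
Sum = 0.819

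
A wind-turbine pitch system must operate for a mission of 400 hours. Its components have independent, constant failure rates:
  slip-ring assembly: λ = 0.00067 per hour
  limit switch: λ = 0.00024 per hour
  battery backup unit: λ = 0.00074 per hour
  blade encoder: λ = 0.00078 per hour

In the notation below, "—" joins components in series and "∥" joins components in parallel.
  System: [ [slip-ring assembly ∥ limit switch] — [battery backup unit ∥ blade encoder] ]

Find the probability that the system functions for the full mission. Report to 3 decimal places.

R(slip-ring assembly) = exp(−0.00067 × 400) = 0.76491
R(limit switch) = exp(−0.00024 × 400) = 0.90846
R(battery backup unit) = exp(−0.00074 × 400) = 0.74379
R(blade encoder) = exp(−0.00078 × 400) = 0.73198
Parallel (slip-ring assembly and limit switch): 1 − (1 − 0.76491)(1 − 0.90846) = 0.97848
Parallel (battery backup unit and blade encoder): 1 − (1 − 0.74379)(1 − 0.73198) = 0.93133
Series ([0.97848] and [0.93133]): 0.97848 × 0.93133 = 0.911

0.911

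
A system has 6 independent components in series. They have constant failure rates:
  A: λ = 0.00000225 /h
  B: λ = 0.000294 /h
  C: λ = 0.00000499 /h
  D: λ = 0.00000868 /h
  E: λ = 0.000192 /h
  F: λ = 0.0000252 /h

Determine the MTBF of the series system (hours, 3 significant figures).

1900

Series of exponential components: λ_sys = Σ λ_i
λ_sys = 0.00000225 + 0.000294 + 0.00000499 + 0.00000868 + 0.000192 + 0.0000252 = 5.2712e-04 /h
MTBF = 1 / λ_sys = 1900 h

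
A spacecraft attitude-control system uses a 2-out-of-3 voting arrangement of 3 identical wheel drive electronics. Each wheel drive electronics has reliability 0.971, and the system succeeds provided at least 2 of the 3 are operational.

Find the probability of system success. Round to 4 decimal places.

0.9975

R = Σ_{i=2}^{3} C(3,i) p^i (1−p)^{3−i} with p = 0.971
C(3,2)·0.971^2·0.029^1 = 0.082027
C(3,3)·0.971^3·0.029^0 = 0.915499
Sum = 0.9975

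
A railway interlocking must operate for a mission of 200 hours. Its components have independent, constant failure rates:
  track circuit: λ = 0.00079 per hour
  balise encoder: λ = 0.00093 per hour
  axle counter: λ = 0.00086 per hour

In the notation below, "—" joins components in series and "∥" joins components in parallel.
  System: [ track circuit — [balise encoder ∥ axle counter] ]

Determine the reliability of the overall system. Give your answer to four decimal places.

R(track circuit) = exp(−0.00079 × 200) = 0.853850
R(balise encoder) = exp(−0.00093 × 200) = 0.830274
R(axle counter) = exp(−0.00086 × 200) = 0.841979
Parallel (balise encoder and axle counter): 1 − (1 − 0.830274)(1 − 0.841979) = 0.973180
Series (track circuit and [0.973180]): 0.853850 × 0.973180 = 0.8309

0.8309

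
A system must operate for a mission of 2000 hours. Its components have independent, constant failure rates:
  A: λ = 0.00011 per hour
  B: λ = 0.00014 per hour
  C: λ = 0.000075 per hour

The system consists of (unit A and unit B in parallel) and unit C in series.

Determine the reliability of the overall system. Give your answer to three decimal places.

0.819

R(A) = exp(−0.00011 × 2000) = 0.80252
R(B) = exp(−0.00014 × 2000) = 0.75578
R(C) = exp(−0.000075 × 2000) = 0.86071
Parallel (A and B): 1 − (1 − 0.80252)(1 − 0.75578) = 0.95177
Series ([0.95177] and C): 0.95177 × 0.86071 = 0.819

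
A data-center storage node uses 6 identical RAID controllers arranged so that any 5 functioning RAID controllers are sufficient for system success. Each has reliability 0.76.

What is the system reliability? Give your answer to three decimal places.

R = Σ_{i=5}^{6} C(6,i) p^i (1−p)^{6−i} with p = 0.76
C(6,5)·0.76^5·0.24^1 = 0.36512
C(6,6)·0.76^6·0.24^0 = 0.19270
Sum = 0.558

0.558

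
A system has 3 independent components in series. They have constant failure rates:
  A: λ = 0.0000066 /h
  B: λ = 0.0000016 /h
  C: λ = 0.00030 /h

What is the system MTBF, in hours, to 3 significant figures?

3240

Series of exponential components: λ_sys = Σ λ_i
λ_sys = 0.0000066 + 0.0000016 + 0.00030 = 3.0820e-04 /h
MTBF = 1 / λ_sys = 3240 h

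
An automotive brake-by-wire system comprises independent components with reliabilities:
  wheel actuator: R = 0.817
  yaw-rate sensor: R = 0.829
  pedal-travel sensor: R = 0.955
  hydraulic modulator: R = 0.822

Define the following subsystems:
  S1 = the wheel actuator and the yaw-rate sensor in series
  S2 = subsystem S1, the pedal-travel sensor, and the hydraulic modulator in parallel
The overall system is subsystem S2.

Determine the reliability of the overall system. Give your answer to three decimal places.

0.997

Series (wheel actuator and yaw-rate sensor): 0.81700 × 0.82900 = 0.67729
Parallel ([0.67729], pedal-travel sensor, and hydraulic modulator): 1 − (1 − 0.67729)(1 − 0.95500)(1 − 0.82200) = 0.997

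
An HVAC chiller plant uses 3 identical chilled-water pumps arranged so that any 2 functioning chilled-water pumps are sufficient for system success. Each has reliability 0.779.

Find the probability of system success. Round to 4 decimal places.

0.8751

R = Σ_{i=2}^{3} C(3,i) p^i (1−p)^{3−i} with p = 0.779
C(3,2)·0.779^2·0.221^1 = 0.402336
C(3,3)·0.779^3·0.221^0 = 0.472729
Sum = 0.8751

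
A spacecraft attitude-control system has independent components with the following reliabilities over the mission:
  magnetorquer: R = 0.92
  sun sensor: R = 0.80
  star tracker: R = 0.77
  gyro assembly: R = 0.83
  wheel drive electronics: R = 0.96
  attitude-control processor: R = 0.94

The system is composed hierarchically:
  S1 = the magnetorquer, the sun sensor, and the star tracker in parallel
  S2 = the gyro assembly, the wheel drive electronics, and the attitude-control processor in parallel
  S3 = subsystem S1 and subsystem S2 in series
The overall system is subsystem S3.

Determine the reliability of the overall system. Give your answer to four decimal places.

0.9959

Parallel (magnetorquer, sun sensor, and star tracker): 1 − (1 − 0.920000)(1 − 0.800000)(1 − 0.770000) = 0.996320
Parallel (gyro assembly, wheel drive electronics, and attitude-control processor): 1 − (1 − 0.830000)(1 − 0.960000)(1 − 0.940000) = 0.999592
Series ([0.996320] and [0.999592]): 0.996320 × 0.999592 = 0.9959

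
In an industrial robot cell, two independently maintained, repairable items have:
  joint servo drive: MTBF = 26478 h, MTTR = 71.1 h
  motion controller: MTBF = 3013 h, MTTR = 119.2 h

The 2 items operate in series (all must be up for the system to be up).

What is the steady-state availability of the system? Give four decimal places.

0.9594

A(joint servo drive) = MTBF/(MTBF+MTTR) = 26478/(26478+71.1) = 0.997322
A(motion controller) = MTBF/(MTBF+MTTR) = 3013/(3013+119.2) = 0.961944
Series availability: 0.997322 × 0.961944 = 0.9594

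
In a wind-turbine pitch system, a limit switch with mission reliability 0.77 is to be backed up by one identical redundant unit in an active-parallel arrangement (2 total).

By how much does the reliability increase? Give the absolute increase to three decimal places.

0.177

R_before = 0.77
R_after = 1 − (1 − 0.77)^2 = 0.947
ΔR = 0.947 − 0.77 = 0.177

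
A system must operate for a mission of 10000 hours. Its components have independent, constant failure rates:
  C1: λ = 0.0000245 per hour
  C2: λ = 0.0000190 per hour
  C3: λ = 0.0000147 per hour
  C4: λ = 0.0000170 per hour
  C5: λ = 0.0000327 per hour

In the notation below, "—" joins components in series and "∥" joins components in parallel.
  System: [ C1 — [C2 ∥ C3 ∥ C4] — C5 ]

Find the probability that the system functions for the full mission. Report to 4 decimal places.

R(C1) = exp(−0.0000245 × 10000) = 0.782705
R(C2) = exp(−0.0000190 × 10000) = 0.826959
R(C3) = exp(−0.0000147 × 10000) = 0.863294
R(C4) = exp(−0.0000170 × 10000) = 0.843665
R(C5) = exp(−0.0000327 × 10000) = 0.721084
Parallel (C2, C3, and C4): 1 − (1 − 0.826959)(1 − 0.863294)(1 − 0.843665) = 0.996302
Series (C1, [0.996302], and C5): 0.782705 × 0.996302 × 0.721084 = 0.5623

0.5623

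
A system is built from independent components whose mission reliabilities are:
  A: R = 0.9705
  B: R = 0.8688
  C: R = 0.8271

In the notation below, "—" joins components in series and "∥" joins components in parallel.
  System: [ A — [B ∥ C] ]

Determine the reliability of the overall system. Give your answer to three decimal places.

Parallel (B and C): 1 − (1 − 0.86880)(1 − 0.82710) = 0.97732
Series (A and [0.97732]): 0.97050 × 0.97732 = 0.948

0.948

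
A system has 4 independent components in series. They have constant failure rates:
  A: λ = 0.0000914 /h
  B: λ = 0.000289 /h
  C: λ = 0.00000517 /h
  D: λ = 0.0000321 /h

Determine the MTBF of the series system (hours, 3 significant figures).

Series of exponential components: λ_sys = Σ λ_i
λ_sys = 0.0000914 + 0.000289 + 0.00000517 + 0.0000321 = 4.1767e-04 /h
MTBF = 1 / λ_sys = 2390 h

2390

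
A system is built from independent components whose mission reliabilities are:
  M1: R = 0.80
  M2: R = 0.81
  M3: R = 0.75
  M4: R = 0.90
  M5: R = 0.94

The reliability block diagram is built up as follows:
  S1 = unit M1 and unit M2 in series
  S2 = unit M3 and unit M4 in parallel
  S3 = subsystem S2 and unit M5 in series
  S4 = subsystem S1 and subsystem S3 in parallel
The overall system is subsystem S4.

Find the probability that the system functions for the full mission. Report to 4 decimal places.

0.9706

Series (M1 and M2): 0.800000 × 0.810000 = 0.648000
Parallel (M3 and M4): 1 − (1 − 0.750000)(1 − 0.900000) = 0.975000
Series ([0.975000] and M5): 0.975000 × 0.940000 = 0.916500
Parallel ([0.648000] and [0.916500]): 1 − (1 − 0.648000)(1 − 0.916500) = 0.9706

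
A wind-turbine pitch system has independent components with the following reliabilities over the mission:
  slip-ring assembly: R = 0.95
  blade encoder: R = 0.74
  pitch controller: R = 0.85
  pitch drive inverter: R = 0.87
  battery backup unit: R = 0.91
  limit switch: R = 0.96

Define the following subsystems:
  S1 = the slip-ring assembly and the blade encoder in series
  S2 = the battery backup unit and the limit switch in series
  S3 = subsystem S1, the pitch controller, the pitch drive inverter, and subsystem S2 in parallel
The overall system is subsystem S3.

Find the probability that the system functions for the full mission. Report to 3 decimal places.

0.999

Series (slip-ring assembly and blade encoder): 0.95000 × 0.74000 = 0.70300
Series (battery backup unit and limit switch): 0.91000 × 0.96000 = 0.87360
Parallel ([0.70300], pitch controller, pitch drive inverter, and [0.87360]): 1 − (1 − 0.70300)(1 − 0.85000)(1 − 0.87000)(1 − 0.87360) = 0.999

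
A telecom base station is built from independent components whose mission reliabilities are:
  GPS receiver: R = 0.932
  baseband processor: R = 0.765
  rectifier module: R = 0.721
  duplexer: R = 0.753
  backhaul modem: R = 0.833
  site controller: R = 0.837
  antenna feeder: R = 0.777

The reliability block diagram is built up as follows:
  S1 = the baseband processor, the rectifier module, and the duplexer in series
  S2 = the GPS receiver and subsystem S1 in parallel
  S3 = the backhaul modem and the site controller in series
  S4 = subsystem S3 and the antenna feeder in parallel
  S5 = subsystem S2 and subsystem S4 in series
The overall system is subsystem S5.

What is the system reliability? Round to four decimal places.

0.8954

Series (baseband processor, rectifier module, and duplexer): 0.765000 × 0.721000 × 0.753000 = 0.415328
Parallel (GPS receiver and [0.415328]): 1 − (1 − 0.932000)(1 − 0.415328) = 0.960242
Series (backhaul modem and site controller): 0.833000 × 0.837000 = 0.697221
Parallel ([0.697221] and antenna feeder): 1 − (1 − 0.697221)(1 − 0.777000) = 0.932480
Series ([0.960242] and [0.932480]): 0.960242 × 0.932480 = 0.8954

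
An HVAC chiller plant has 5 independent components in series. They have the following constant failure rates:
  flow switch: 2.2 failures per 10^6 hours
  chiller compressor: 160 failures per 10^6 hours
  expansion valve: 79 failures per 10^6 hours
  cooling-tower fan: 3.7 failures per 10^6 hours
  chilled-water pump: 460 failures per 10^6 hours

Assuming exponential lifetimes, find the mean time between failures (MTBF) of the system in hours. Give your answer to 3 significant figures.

Series of exponential components: λ_sys = Σ λ_i
λ_sys = 0.0000022 + 0.00016 + 0.000079 + 0.0000037 + 0.00046 = 7.0490e-04 /h
MTBF = 1 / λ_sys = 1420 h

1420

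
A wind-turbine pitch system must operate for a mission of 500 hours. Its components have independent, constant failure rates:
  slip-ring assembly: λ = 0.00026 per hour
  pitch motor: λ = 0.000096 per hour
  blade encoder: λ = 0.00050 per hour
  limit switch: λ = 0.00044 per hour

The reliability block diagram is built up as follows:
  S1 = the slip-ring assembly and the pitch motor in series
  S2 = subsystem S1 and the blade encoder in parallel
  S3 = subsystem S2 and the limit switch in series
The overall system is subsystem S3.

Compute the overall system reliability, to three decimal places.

R(slip-ring assembly) = exp(−0.00026 × 500) = 0.87810
R(pitch motor) = exp(−0.000096 × 500) = 0.95313
R(blade encoder) = exp(−0.00050 × 500) = 0.77880
R(limit switch) = exp(−0.00044 × 500) = 0.80252
Series (slip-ring assembly and pitch motor): 0.87810 × 0.95313 = 0.83694
Parallel ([0.83694] and blade encoder): 1 − (1 − 0.83694)(1 − 0.77880) = 0.96393
Series ([0.96393] and limit switch): 0.96393 × 0.80252 = 0.774

0.774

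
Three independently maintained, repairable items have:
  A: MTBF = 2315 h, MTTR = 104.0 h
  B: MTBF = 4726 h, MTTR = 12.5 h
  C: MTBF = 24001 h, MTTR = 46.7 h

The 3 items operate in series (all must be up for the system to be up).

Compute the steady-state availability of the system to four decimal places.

A(A) = MTBF/(MTBF+MTTR) = 2315/(2315+104.0) = 0.957007
A(B) = MTBF/(MTBF+MTTR) = 4726/(4726+12.5) = 0.997362
A(C) = MTBF/(MTBF+MTTR) = 24001/(24001+46.7) = 0.998058
Series availability: 0.957007 × 0.997362 × 0.998058 = 0.9526

0.9526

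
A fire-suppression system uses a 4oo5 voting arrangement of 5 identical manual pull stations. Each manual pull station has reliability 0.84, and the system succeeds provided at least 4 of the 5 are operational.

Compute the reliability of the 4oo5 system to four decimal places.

0.8165

R = Σ_{i=4}^{5} C(5,i) p^i (1−p)^{5−i} with p = 0.84
C(5,4)·0.84^4·0.16^1 = 0.398297
C(5,5)·0.84^5·0.16^0 = 0.418212
Sum = 0.8165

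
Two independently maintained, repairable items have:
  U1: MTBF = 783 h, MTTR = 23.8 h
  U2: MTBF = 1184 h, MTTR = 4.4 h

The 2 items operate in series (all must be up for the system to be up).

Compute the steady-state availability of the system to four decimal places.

0.9669

A(U1) = MTBF/(MTBF+MTTR) = 783/(783+23.8) = 0.970501
A(U2) = MTBF/(MTBF+MTTR) = 1184/(1184+4.4) = 0.996298
Series availability: 0.970501 × 0.996298 = 0.9669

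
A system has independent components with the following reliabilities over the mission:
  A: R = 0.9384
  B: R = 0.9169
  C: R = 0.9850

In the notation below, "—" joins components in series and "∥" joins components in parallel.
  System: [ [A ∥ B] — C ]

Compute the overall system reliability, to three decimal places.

Parallel (A and B): 1 − (1 − 0.93840)(1 − 0.91690) = 0.99488
Series ([0.99488] and C): 0.99488 × 0.98500 = 0.980

0.980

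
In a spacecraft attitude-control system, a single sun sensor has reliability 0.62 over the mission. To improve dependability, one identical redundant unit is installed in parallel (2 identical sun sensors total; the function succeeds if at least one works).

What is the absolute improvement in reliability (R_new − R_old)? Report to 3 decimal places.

0.236

R_before = 0.62
R_after = 1 − (1 − 0.62)^2 = 0.856
ΔR = 0.856 − 0.62 = 0.236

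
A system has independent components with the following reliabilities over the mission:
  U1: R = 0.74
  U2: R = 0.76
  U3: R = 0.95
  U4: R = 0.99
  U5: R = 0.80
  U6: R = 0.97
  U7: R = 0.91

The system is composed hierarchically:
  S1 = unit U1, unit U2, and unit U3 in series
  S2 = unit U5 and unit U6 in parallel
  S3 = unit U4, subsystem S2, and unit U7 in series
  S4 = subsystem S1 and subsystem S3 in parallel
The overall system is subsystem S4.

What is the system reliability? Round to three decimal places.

0.951

Series (U1, U2, and U3): 0.74000 × 0.76000 × 0.95000 = 0.53428
Parallel (U5 and U6): 1 − (1 − 0.80000)(1 − 0.97000) = 0.99400
Series (U4, [0.99400], and U7): 0.99000 × 0.99400 × 0.91000 = 0.89549
Parallel ([0.53428] and [0.89549]): 1 − (1 − 0.53428)(1 − 0.89549) = 0.951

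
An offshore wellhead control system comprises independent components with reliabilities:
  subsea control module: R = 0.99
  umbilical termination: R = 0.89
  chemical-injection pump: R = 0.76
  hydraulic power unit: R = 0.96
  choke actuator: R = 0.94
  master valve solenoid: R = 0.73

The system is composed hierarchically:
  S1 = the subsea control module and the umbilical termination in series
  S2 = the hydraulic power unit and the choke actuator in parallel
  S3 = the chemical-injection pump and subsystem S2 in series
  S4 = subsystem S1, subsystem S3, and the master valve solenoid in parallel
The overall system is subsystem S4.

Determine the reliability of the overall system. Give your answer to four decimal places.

Series (subsea control module and umbilical termination): 0.990000 × 0.890000 = 0.881100
Parallel (hydraulic power unit and choke actuator): 1 − (1 − 0.960000)(1 − 0.940000) = 0.997600
Series (chemical-injection pump and [0.997600]): 0.760000 × 0.997600 = 0.758176
Parallel ([0.881100], [0.758176], and master valve solenoid): 1 − (1 − 0.881100)(1 − 0.758176)(1 − 0.730000) = 0.9922

0.9922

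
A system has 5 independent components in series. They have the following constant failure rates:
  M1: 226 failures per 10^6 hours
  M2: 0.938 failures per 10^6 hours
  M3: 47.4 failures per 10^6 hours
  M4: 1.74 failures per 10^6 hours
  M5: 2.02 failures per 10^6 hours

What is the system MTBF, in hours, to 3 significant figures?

3600

Series of exponential components: λ_sys = Σ λ_i
λ_sys = 0.000226 + 0.000000938 + 0.0000474 + 0.00000174 + 0.00000202 = 2.7810e-04 /h
MTBF = 1 / λ_sys = 3600 h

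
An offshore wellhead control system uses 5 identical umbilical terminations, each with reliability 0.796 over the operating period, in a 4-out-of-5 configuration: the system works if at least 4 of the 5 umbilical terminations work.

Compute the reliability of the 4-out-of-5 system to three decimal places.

0.729

R = Σ_{i=4}^{5} C(5,i) p^i (1−p)^{5−i} with p = 0.796
C(5,4)·0.796^4·0.204^1 = 0.40950
C(5,5)·0.796^5·0.204^0 = 0.31957
Sum = 0.729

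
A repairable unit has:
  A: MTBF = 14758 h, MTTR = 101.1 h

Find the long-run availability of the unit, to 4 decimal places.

A(A) = MTBF/(MTBF+MTTR) = 14758/(14758+101.1) = 0.9932

0.9932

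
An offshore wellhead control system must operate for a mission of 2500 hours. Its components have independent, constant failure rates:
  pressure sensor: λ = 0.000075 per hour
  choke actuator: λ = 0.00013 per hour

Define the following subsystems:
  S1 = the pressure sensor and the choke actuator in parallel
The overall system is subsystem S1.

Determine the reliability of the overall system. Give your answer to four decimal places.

R(pressure sensor) = exp(−0.000075 × 2500) = 0.829029
R(choke actuator) = exp(−0.00013 × 2500) = 0.722527
Parallel (pressure sensor and choke actuator): 1 − (1 − 0.829029)(1 − 0.722527) = 0.9526

0.9526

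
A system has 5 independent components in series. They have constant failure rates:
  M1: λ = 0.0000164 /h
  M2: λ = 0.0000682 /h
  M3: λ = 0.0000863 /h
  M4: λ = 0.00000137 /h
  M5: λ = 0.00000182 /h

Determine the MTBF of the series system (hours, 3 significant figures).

5740

Series of exponential components: λ_sys = Σ λ_i
λ_sys = 0.0000164 + 0.0000682 + 0.0000863 + 0.00000137 + 0.00000182 = 1.7409e-04 /h
MTBF = 1 / λ_sys = 5740 h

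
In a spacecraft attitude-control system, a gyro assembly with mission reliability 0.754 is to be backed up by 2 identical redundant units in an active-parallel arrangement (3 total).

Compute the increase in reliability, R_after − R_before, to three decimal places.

0.231

R_before = 0.754
R_after = 1 − (1 − 0.754)^3 = 0.985
ΔR = 0.985 − 0.754 = 0.231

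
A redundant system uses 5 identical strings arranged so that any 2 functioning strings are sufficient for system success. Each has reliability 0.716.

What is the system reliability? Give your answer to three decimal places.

R = Σ_{i=2}^{5} C(5,i) p^i (1−p)^{5−i} with p = 0.716
C(5,2)·0.716^2·0.284^3 = 0.11743
C(5,3)·0.716^3·0.284^2 = 0.29606
C(5,4)·0.716^4·0.284^1 = 0.37320
C(5,5)·0.716^5·0.284^0 = 0.18818
Sum = 0.975

0.975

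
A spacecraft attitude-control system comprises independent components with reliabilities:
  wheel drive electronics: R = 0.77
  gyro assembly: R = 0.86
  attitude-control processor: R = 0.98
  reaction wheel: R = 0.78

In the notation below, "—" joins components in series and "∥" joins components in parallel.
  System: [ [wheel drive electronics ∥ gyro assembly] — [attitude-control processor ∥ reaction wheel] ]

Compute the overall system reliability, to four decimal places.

0.9635

Parallel (wheel drive electronics and gyro assembly): 1 − (1 − 0.770000)(1 − 0.860000) = 0.967800
Parallel (attitude-control processor and reaction wheel): 1 − (1 − 0.980000)(1 − 0.780000) = 0.995600
Series ([0.967800] and [0.995600]): 0.967800 × 0.995600 = 0.9635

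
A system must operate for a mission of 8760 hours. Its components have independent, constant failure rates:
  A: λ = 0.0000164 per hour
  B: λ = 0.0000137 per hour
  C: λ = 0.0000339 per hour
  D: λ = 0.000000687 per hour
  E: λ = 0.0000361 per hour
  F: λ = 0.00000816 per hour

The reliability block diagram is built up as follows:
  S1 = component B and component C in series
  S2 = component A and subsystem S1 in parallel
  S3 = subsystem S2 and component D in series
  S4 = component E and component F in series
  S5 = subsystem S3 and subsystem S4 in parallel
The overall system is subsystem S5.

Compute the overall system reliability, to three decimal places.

R(A) = exp(−0.0000164 × 8760) = 0.86618
R(B) = exp(−0.0000137 × 8760) = 0.88691
R(C) = exp(−0.0000339 × 8760) = 0.74307
R(D) = exp(−0.000000687 × 8760) = 0.99400
R(E) = exp(−0.0000361 × 8760) = 0.72889
R(F) = exp(−0.00000816 × 8760) = 0.93101
Series (B and C): 0.88691 × 0.74307 = 0.65904
Parallel (A and [0.65904]): 1 − (1 − 0.86618)(1 − 0.65904) = 0.95437
Series ([0.95437] and D): 0.95437 × 0.99400 = 0.94864
Series (E and F): 0.72889 × 0.93101 = 0.67860
Parallel ([0.94864] and [0.67860]): 1 − (1 − 0.94864)(1 − 0.67860) = 0.983

0.983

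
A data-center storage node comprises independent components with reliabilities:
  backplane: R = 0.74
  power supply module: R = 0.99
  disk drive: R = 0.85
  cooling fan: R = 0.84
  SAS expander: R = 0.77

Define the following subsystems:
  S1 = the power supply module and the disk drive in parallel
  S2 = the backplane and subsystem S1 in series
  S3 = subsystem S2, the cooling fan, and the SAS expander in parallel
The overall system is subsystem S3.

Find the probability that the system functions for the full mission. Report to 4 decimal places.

Parallel (power supply module and disk drive): 1 − (1 − 0.990000)(1 − 0.850000) = 0.998500
Series (backplane and [0.998500]): 0.740000 × 0.998500 = 0.738890
Parallel ([0.738890], cooling fan, and SAS expander): 1 − (1 − 0.738890)(1 − 0.840000)(1 − 0.770000) = 0.9904

0.9904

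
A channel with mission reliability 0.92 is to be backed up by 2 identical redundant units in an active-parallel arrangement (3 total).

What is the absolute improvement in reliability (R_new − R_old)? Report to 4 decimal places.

0.0795

R_before = 0.92
R_after = 1 − (1 − 0.92)^3 = 0.9995
ΔR = 0.9995 − 0.92 = 0.0795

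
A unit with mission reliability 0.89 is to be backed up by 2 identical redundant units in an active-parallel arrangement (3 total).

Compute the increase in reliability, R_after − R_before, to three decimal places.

0.109

R_before = 0.89
R_after = 1 − (1 − 0.89)^3 = 0.999
ΔR = 0.999 − 0.89 = 0.109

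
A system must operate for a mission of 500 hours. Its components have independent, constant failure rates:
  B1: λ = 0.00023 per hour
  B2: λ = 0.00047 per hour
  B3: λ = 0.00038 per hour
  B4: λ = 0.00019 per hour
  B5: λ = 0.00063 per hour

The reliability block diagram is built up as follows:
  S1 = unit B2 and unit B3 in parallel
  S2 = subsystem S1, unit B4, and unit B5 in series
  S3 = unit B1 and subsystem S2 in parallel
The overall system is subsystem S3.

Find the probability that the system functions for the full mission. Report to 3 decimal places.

0.961

R(B1) = exp(−0.00023 × 500) = 0.89137
R(B2) = exp(−0.00047 × 500) = 0.79057
R(B3) = exp(−0.00038 × 500) = 0.82696
R(B4) = exp(−0.00019 × 500) = 0.90937
R(B5) = exp(−0.00063 × 500) = 0.72979
Parallel (B2 and B3): 1 − (1 − 0.79057)(1 − 0.82696) = 0.96376
Series ([0.96376], B4, and B5): 0.96376 × 0.90937 × 0.72979 = 0.63960
Parallel (B1 and [0.63960]): 1 − (1 − 0.89137)(1 − 0.63960) = 0.961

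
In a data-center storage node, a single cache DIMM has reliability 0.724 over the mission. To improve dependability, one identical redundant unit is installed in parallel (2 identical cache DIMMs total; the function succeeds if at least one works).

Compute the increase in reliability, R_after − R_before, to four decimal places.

0.1998

R_before = 0.724
R_after = 1 − (1 − 0.724)^2 = 0.9238
ΔR = 0.9238 − 0.724 = 0.1998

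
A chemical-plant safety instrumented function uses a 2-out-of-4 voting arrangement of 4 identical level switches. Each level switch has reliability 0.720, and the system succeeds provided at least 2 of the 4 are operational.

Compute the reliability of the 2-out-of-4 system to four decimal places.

0.9306

R = Σ_{i=2}^{4} C(4,i) p^i (1−p)^{4−i} with p = 0.720
C(4,2)·0.720^2·0.280^2 = 0.243855
C(4,3)·0.720^3·0.280^1 = 0.418038
C(4,4)·0.720^4·0.280^0 = 0.268739
Sum = 0.9306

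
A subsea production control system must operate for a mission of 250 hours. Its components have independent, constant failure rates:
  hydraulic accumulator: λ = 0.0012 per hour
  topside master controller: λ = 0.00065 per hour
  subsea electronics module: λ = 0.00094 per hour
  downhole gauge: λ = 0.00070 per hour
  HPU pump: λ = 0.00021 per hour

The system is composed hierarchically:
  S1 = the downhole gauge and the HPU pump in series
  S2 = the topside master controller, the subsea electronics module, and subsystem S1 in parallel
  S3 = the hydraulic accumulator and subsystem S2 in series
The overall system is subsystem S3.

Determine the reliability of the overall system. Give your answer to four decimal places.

0.7361

R(hydraulic accumulator) = exp(−0.0012 × 250) = 0.740818
R(topside master controller) = exp(−0.00065 × 250) = 0.850016
R(subsea electronics module) = exp(−0.00094 × 250) = 0.790571
R(downhole gauge) = exp(−0.00070 × 250) = 0.839457
R(HPU pump) = exp(−0.00021 × 250) = 0.948854
Series (downhole gauge and HPU pump): 0.839457 × 0.948854 = 0.796522
Parallel (topside master controller, subsea electronics module, and [0.796522]): 1 − (1 − 0.850016)(1 − 0.790571)(1 − 0.796522) = 0.993609
Series (hydraulic accumulator and [0.993609]): 0.740818 × 0.993609 = 0.7361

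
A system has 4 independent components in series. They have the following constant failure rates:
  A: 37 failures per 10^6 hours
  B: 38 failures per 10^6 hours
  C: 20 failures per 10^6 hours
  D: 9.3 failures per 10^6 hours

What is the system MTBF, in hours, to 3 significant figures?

Series of exponential components: λ_sys = Σ λ_i
λ_sys = 0.000037 + 0.000038 + 0.000020 + 0.0000093 = 1.0430e-04 /h
MTBF = 1 / λ_sys = 9590 h

9590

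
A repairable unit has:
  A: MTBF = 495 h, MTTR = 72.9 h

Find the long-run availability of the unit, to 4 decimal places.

0.8716

A(A) = MTBF/(MTBF+MTTR) = 495/(495+72.9) = 0.8716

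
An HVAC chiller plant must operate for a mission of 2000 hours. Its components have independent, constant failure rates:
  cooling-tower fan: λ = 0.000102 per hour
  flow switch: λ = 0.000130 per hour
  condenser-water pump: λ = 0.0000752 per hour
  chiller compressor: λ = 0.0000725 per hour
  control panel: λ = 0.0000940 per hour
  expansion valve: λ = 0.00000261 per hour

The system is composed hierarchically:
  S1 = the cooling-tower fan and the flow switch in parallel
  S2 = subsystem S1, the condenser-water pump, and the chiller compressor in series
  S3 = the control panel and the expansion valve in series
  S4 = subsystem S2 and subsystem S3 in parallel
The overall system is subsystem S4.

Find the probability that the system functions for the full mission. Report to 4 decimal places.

R(cooling-tower fan) = exp(−0.000102 × 2000) = 0.815462
R(flow switch) = exp(−0.000130 × 2000) = 0.771052
R(condenser-water pump) = exp(−0.0000752 × 2000) = 0.860364
R(chiller compressor) = exp(−0.0000725 × 2000) = 0.865022
R(control panel) = exp(−0.0000940 × 2000) = 0.828615
R(expansion valve) = exp(−0.00000261 × 2000) = 0.994794
Parallel (cooling-tower fan and flow switch): 1 − (1 − 0.815462)(1 − 0.771052) = 0.957750
Series ([0.957750], condenser-water pump, and chiller compressor): 0.957750 × 0.860364 × 0.865022 = 0.712790
Series (control panel and expansion valve): 0.828615 × 0.994794 = 0.824301
Parallel ([0.712790] and [0.824301]): 1 − (1 − 0.712790)(1 − 0.824301) = 0.9495

0.9495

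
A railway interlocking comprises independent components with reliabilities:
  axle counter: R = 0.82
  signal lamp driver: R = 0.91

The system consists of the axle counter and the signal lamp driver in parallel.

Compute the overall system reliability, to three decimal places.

Parallel (axle counter and signal lamp driver): 1 − (1 − 0.82000)(1 − 0.91000) = 0.984

0.984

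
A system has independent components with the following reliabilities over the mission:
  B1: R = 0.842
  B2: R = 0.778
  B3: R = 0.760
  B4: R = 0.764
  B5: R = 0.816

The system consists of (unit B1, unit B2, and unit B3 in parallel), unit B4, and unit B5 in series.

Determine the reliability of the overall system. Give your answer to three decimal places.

0.618

Parallel (B1, B2, and B3): 1 − (1 − 0.84200)(1 − 0.77800)(1 − 0.76000) = 0.99158
Series ([0.99158], B4, and B5): 0.99158 × 0.76400 × 0.81600 = 0.618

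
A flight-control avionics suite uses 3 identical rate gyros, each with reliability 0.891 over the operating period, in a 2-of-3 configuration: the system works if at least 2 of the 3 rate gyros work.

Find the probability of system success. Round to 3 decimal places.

0.967

R = Σ_{i=2}^{3} C(3,i) p^i (1−p)^{3−i} with p = 0.891
C(3,2)·0.891^2·0.109^1 = 0.25960
C(3,3)·0.891^3·0.109^0 = 0.70735
Sum = 0.967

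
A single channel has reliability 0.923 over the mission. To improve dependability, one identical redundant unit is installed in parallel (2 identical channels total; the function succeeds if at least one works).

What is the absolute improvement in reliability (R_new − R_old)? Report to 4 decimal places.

0.0711

R_before = 0.923
R_after = 1 − (1 − 0.923)^2 = 0.9941
ΔR = 0.9941 − 0.923 = 0.0711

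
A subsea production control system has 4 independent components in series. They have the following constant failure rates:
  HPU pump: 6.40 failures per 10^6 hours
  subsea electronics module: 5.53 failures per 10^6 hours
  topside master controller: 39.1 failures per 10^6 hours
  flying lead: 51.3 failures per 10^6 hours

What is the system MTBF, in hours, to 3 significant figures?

9770

Series of exponential components: λ_sys = Σ λ_i
λ_sys = 0.00000640 + 0.00000553 + 0.0000391 + 0.0000513 = 1.0233e-04 /h
MTBF = 1 / λ_sys = 9770 h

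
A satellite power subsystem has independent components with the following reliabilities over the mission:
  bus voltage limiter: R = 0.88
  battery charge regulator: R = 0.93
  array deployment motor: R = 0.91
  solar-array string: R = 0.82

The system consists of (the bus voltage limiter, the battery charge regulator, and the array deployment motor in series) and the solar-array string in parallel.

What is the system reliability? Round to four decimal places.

0.9541

Series (bus voltage limiter, battery charge regulator, and array deployment motor): 0.880000 × 0.930000 × 0.910000 = 0.744744
Parallel ([0.744744] and solar-array string): 1 − (1 − 0.744744)(1 − 0.820000) = 0.9541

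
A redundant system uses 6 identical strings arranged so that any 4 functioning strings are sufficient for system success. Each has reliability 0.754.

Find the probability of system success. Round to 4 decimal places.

0.8368

R = Σ_{i=4}^{6} C(6,i) p^i (1−p)^{6−i} with p = 0.754
C(6,4)·0.754^4·0.246^2 = 0.293391
C(6,5)·0.754^5·0.246^1 = 0.359702
C(6,6)·0.754^6·0.246^0 = 0.183750
Sum = 0.8368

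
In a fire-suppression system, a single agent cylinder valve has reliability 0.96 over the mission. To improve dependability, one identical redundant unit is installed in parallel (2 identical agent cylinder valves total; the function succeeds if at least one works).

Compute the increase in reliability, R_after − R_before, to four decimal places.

R_before = 0.96
R_after = 1 − (1 − 0.96)^2 = 0.9984
ΔR = 0.9984 − 0.96 = 0.0384

0.0384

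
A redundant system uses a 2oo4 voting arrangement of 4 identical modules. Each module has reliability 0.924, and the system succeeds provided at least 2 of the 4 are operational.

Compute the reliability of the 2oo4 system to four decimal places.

0.9983

R = Σ_{i=2}^{4} C(4,i) p^i (1−p)^{4−i} with p = 0.924
C(4,2)·0.924^2·0.076^2 = 0.029588
C(4,3)·0.924^3·0.076^1 = 0.239822
C(4,4)·0.924^4·0.076^0 = 0.728933
Sum = 0.9983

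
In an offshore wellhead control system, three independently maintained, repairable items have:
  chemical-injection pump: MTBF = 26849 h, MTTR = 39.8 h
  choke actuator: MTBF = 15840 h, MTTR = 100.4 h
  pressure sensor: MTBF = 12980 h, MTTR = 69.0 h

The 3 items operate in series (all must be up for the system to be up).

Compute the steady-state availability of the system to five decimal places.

0.98698

A(chemical-injection pump) = MTBF/(MTBF+MTTR) = 26849/(26849+39.8) = 0.998520
A(choke actuator) = MTBF/(MTBF+MTTR) = 15840/(15840+100.4) = 0.993702
A(pressure sensor) = MTBF/(MTBF+MTTR) = 12980/(12980+69.0) = 0.994712
Series availability: 0.998520 × 0.993702 × 0.994712 = 0.98698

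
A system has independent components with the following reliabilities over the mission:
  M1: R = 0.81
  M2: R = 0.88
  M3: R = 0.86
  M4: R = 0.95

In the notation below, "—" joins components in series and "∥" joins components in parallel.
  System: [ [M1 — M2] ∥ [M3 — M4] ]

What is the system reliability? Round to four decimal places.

0.9474

Series (M1 and M2): 0.810000 × 0.880000 = 0.712800
Series (M3 and M4): 0.860000 × 0.950000 = 0.817000
Parallel ([0.712800] and [0.817000]): 1 − (1 − 0.712800)(1 − 0.817000) = 0.9474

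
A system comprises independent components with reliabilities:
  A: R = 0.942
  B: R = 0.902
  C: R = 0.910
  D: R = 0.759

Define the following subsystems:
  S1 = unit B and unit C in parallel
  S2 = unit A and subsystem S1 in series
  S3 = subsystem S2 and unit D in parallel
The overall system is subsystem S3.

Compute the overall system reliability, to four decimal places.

0.9840

Parallel (B and C): 1 − (1 − 0.902000)(1 − 0.910000) = 0.991180
Series (A and [0.991180]): 0.942000 × 0.991180 = 0.933692
Parallel ([0.933692] and D): 1 − (1 − 0.933692)(1 − 0.759000) = 0.9840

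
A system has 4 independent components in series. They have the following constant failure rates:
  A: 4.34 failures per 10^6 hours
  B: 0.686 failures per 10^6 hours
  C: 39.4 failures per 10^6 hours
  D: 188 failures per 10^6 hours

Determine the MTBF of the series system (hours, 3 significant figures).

Series of exponential components: λ_sys = Σ λ_i
λ_sys = 0.00000434 + 0.000000686 + 0.0000394 + 0.000188 = 2.3243e-04 /h
MTBF = 1 / λ_sys = 4300 h

4300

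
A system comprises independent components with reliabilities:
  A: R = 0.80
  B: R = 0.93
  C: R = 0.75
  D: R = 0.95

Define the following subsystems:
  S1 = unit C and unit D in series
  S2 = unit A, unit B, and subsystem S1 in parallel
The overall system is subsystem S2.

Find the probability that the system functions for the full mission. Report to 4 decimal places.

Series (C and D): 0.750000 × 0.950000 = 0.712500
Parallel (A, B, and [0.712500]): 1 − (1 − 0.800000)(1 − 0.930000)(1 − 0.712500) = 0.9960

0.9960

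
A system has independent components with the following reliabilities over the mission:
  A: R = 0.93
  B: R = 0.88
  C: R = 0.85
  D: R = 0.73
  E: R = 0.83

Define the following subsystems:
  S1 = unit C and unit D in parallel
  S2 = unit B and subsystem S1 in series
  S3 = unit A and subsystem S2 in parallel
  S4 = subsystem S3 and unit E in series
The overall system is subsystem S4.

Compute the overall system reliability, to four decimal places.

0.8210

Parallel (C and D): 1 − (1 − 0.850000)(1 − 0.730000) = 0.959500
Series (B and [0.959500]): 0.880000 × 0.959500 = 0.844360
Parallel (A and [0.844360]): 1 − (1 − 0.930000)(1 − 0.844360) = 0.989105
Series ([0.989105] and E): 0.989105 × 0.830000 = 0.8210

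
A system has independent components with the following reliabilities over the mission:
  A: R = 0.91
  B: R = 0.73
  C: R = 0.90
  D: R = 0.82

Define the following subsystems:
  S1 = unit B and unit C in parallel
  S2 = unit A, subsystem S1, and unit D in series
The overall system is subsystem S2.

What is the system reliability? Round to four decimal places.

Parallel (B and C): 1 − (1 − 0.730000)(1 − 0.900000) = 0.973000
Series (A, [0.973000], and D): 0.910000 × 0.973000 × 0.820000 = 0.7261

0.7261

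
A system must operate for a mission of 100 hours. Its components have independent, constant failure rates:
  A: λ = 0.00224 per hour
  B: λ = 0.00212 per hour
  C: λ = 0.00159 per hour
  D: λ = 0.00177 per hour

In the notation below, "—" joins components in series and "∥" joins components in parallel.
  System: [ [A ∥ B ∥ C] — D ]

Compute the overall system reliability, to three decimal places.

0.833

R(A) = exp(−0.00224 × 100) = 0.79932
R(B) = exp(−0.00212 × 100) = 0.80896
R(C) = exp(−0.00159 × 100) = 0.85300
R(D) = exp(−0.00177 × 100) = 0.83778
Parallel (A, B, and C): 1 − (1 − 0.79932)(1 − 0.80896)(1 − 0.85300) = 0.99436
Series ([0.99436] and D): 0.99436 × 0.83778 = 0.833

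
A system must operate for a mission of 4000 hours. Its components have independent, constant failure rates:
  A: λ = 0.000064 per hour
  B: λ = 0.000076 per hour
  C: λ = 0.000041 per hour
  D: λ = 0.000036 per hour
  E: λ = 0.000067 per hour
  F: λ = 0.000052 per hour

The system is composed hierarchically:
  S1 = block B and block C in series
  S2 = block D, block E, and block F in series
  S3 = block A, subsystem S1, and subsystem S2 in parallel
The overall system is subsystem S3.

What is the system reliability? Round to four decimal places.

0.9610

R(A) = exp(−0.000064 × 4000) = 0.774142
R(B) = exp(−0.000076 × 4000) = 0.737861
R(C) = exp(−0.000041 × 4000) = 0.848742
R(D) = exp(−0.000036 × 4000) = 0.865888
R(E) = exp(−0.000067 × 4000) = 0.764908
R(F) = exp(−0.000052 × 4000) = 0.812207
Series (B and C): 0.737861 × 0.848742 = 0.626254
Series (D, E, and F): 0.865888 × 0.764908 × 0.812207 = 0.537945
Parallel (A, [0.626254], and [0.537945]): 1 − (1 − 0.774142)(1 − 0.626254)(1 − 0.537945) = 0.9610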